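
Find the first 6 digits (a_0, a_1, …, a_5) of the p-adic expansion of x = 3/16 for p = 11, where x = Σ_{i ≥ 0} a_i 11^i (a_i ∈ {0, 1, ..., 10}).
(a_0, …, a_5) = (5, 3, 10, 8, 4, 3)

v_11(3/16) = 0 (numerator and denominator both coprime to 11), so x ∈ ℤ_11^×. Compute digits iteratively via a_i = x_i mod 11, x_{i+1} = (x_i − a_i)/11, with x_0 = x:
  x_0 = 3/16;  a_0 = 5;  x_1 = (x_0 − 5)/11 = -7/16
  x_1 = -7/16;  a_1 = 3;  x_2 = (x_1 − 3)/11 = -5/16
  x_2 = -5/16;  a_2 = 10;  x_3 = (x_2 − 10)/11 = -15/16
  x_3 = -15/16;  a_3 = 8;  x_4 = (x_3 − 8)/11 = -13/16
  x_4 = -13/16;  a_4 = 4;  x_5 = (x_4 − 4)/11 = -7/16
  x_5 = -7/16;  a_5 = 3;  x_6 = (x_5 − 3)/11 = -5/16
Digits: (5, 3, 10, 8, 4, 3).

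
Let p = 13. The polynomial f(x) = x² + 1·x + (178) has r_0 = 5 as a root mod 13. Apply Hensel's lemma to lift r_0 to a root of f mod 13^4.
r_3 = 21572 (mod 28561)

Hensel: r_{i+1} = r_i − f(r_i)·(f′(r_i))^{-1} mod 13^{i+2}, f′(x) = 2x + 1. Iterate:
  r_0 = 5 (mod 13)
  r_1 = 109 (mod 169)
  r_2 = 1799 (mod 2197)
  r_3 = 21572 (mod 28561)
Final: r = 21572 satisfies f(r) ≡ 0 mod 13^4.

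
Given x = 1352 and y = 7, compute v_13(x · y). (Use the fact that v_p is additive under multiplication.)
v_13(9464) = 2

v_p(x) = 2 (factor: 1352 = 13^2 · 8); v_p(y) = 0 (factor: 7 = 13^0 · 7). Additivity: v_p(xy) = v_p(x) + v_p(y) = 2 + 0 = 2. (Direct check: xy = 9464 = 13^2 · (56).)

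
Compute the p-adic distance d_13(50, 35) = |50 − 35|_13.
d_13(50, 35) = 1

Step 1 — x − y = 50 − 35 = 15. Step 2 — v_13(15) = 0 (factor: 15 = (13^0 · 15); the sign does not affect v_p). Step 3 — |x − y|_13 = 13^{0} = 1.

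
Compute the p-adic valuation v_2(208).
v_2(208) = 4

v_2(n) is the largest exponent k such that 2^k divides n. Factor out: 208 = 2^4 · 13. (Sign doesn't affect v_p.) So v_2(208) = 4.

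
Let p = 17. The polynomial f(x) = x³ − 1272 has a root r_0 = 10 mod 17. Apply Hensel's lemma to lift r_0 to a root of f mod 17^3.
r_2 = 4107 (mod 4913)

Hensel: r_{i+1} = r_i − f(r_i)/f′(r_i) mod 17^{i+2}, where f′(x) = 3x². Iterate:
  r_0 = 10 (mod 17)
  r_1 = 61 (mod 289)
  r_2 = 4107 (mod 4913)
Final: r = 4107 with f(r) ≡ 0 mod 17^3.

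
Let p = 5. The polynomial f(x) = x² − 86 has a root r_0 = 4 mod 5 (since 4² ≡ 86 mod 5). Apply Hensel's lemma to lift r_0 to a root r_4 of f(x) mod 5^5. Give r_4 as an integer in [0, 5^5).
r_4 = 1344 (mod 3125)

Hensel's recurrence: r_{i+1} = r_i − f(r_i)·(f′(r_i))^{-1} mod 5^{i+2}, with f′(x) = 2x. Iterate:
  r_0 = 4 (mod 5)
  r_1 = 19 (mod 25)
  r_2 = 94 (mod 125)
  r_3 = 94 (mod 625)
  r_4 = 1344 (mod 3125)
Final: r_4 = 1344, and one checks f(r_4) ≡ 0 mod 5^5.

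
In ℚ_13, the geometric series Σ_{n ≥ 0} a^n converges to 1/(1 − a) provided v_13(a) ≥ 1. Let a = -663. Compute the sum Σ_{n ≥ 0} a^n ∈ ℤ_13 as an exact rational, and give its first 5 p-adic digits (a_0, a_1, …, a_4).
Σ a^n = 1/(1 − a) = 1/664;  first 5 digits = (1, 1, 10, 5, 4)

v_13(a) = 1 ≥ 1, so the series converges in ℤ_13 to 1/(1 − a) = 1/(1 − (-663)) = 1/664. Expand this rational in ℤ_13: compute digits iteratively via d_i = x_i mod 13, x_{i+1} = (x_i − d_i)/13. The first 5 digits are (1, 1, 10, 5, 4).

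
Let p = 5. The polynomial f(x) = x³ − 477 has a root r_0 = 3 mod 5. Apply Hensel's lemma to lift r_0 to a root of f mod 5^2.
r_1 = 3 (mod 25)

Hensel: r_{i+1} = r_i − f(r_i)/f′(r_i) mod 5^{i+2}, where f′(x) = 3x². Iterate:
  r_0 = 3 (mod 5)
  r_1 = 3 (mod 25)
Final: r = 3 with f(r) ≡ 0 mod 5^2.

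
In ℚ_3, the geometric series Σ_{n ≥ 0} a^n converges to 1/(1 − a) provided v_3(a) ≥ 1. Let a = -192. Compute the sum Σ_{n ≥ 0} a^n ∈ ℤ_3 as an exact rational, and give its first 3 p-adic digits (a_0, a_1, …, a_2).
Σ a^n = 1/(1 − a) = 1/193;  first 3 digits = (1, 2, 0)

v_3(a) = 1 ≥ 1, so the series converges in ℤ_3 to 1/(1 − a) = 1/(1 − (-192)) = 1/193. Expand this rational in ℤ_3: compute digits iteratively via d_i = x_i mod 3, x_{i+1} = (x_i − d_i)/3. The first 3 digits are (1, 2, 0).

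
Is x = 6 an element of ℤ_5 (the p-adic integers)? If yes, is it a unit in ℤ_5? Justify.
x ∈ ℤ_5^× (unit); v_5(x) = 0

ℤ_5 = {x ∈ ℚ_5 : v_5(x) ≥ 0} and ℤ_5^× = {x ∈ ℤ_5 : v_5(x) = 0}. Here v_5(6) = v_5(num) − v_5(den) = 0; compare against these criteria.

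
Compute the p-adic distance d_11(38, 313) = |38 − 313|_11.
d_11(38, 313) = 1/11

Step 1 — x − y = 38 − 313 = -275. Step 2 — v_11(-275) = 1 (factor: -275 = −(11^1 · 25); the sign does not affect v_p). Step 3 — |x − y|_11 = 11^{-1} = 1/11.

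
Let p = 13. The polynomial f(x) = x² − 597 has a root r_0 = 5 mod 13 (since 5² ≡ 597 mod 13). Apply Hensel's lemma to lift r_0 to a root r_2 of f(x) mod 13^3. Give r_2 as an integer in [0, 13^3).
r_2 = 772 (mod 2197)

Hensel's recurrence: r_{i+1} = r_i − f(r_i)·(f′(r_i))^{-1} mod 13^{i+2}, with f′(x) = 2x. Iterate:
  r_0 = 5 (mod 13)
  r_1 = 96 (mod 169)
  r_2 = 772 (mod 2197)
Final: r_2 = 772, and one checks f(r_2) ≡ 0 mod 13^3.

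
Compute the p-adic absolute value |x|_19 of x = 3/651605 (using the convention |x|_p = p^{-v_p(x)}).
|3/651605|_19 = 130321

Step 1 — compute v_19(x) by factoring powers of 19 out of the numerator and denominator: v_19(3/651605) = -4. Step 2 — apply |x|_p = p^{-v_p(x)} = 19^{4} = 130321.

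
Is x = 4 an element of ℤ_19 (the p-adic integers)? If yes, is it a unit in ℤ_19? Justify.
x ∈ ℤ_19^× (unit); v_19(x) = 0

ℤ_19 = {x ∈ ℚ_19 : v_19(x) ≥ 0} and ℤ_19^× = {x ∈ ℤ_19 : v_19(x) = 0}. Here v_19(4) = v_19(num) − v_19(den) = 0; compare against these criteria.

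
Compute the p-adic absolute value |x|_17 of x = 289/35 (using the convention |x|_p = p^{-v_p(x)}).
|289/35|_17 = 1/289

Step 1 — compute v_17(x) by factoring powers of 17 out of the numerator and denominator: v_17(289/35) = 2. Step 2 — apply |x|_p = p^{-v_p(x)} = 17^{-2} = 1/289.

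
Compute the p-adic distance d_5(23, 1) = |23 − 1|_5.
d_5(23, 1) = 1

Step 1 — x − y = 23 − 1 = 22. Step 2 — v_5(22) = 0 (factor: 22 = (5^0 · 22); the sign does not affect v_p). Step 3 — |x − y|_5 = 5^{0} = 1.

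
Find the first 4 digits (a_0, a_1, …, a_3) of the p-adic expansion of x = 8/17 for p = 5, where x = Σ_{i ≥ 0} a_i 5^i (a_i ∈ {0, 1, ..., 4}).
(a_0, …, a_3) = (4, 4, 2, 0)

v_5(8/17) = 0 (numerator and denominator both coprime to 5), so x ∈ ℤ_5^×. Compute digits iteratively via a_i = x_i mod 5, x_{i+1} = (x_i − a_i)/5, with x_0 = x:
  x_0 = 8/17;  a_0 = 4;  x_1 = (x_0 − 4)/5 = -12/17
  x_1 = -12/17;  a_1 = 4;  x_2 = (x_1 − 4)/5 = -16/17
  x_2 = -16/17;  a_2 = 2;  x_3 = (x_2 − 2)/5 = -10/17
  x_3 = -10/17;  a_3 = 0;  x_4 = (x_3 − 0)/5 = -2/17
Digits: (4, 4, 2, 0).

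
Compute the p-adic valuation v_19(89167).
v_19(89167) = 3

v_19(n) is the largest exponent k such that 19^k divides n. Factor out: 89167 = 19^3 · 13. (Sign doesn't affect v_p.) So v_19(89167) = 3.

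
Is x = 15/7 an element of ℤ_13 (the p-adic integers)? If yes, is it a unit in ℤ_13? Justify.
x ∈ ℤ_13^× (unit); v_13(x) = 0

ℤ_13 = {x ∈ ℚ_13 : v_13(x) ≥ 0} and ℤ_13^× = {x ∈ ℤ_13 : v_13(x) = 0}. Here v_13(15/7) = v_13(num) − v_13(den) = 0; compare against these criteria.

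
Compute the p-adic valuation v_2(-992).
v_2(-992) = 5

v_2(n) is the largest exponent k such that 2^k divides n. Factor out: -992 = -2^5 · 31. (Sign doesn't affect v_p.) So v_2(-992) = 5.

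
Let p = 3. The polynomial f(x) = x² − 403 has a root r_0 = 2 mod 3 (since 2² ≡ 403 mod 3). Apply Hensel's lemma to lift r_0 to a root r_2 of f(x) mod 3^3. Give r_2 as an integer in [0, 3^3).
r_2 = 5 (mod 27)

Hensel's recurrence: r_{i+1} = r_i − f(r_i)·(f′(r_i))^{-1} mod 3^{i+2}, with f′(x) = 2x. Iterate:
  r_0 = 2 (mod 3)
  r_1 = 5 (mod 9)
  r_2 = 5 (mod 27)
Final: r_2 = 5, and one checks f(r_2) ≡ 0 mod 3^3.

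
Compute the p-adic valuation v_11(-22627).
v_11(-22627) = 3

v_11(n) is the largest exponent k such that 11^k divides n. Factor out: -22627 = -11^3 · 17. (Sign doesn't affect v_p.) So v_11(-22627) = 3.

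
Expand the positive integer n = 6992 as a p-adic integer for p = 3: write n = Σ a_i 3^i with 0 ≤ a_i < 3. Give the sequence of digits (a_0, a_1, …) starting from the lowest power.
(a_0, a_1, …) = (2, 2, 2, 0, 2, 1, 0, 0, 1)

Repeated division by 3 gives the digits low-to-high: 6992 = 2 + 2·3^1 + 2·3^2 + 2·3^4 + 1·3^5 + 1·3^8. Digit sequence: (2, 2, 2, 0, 2, 1, 0, 0, 1).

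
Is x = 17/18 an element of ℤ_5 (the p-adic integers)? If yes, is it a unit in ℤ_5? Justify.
x ∈ ℤ_5^× (unit); v_5(x) = 0

ℤ_5 = {x ∈ ℚ_5 : v_5(x) ≥ 0} and ℤ_5^× = {x ∈ ℤ_5 : v_5(x) = 0}. Here v_5(17/18) = v_5(num) − v_5(den) = 0; compare against these criteria.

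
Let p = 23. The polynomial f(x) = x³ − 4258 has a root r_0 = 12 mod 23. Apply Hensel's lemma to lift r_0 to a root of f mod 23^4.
r_3 = 151329 (mod 279841)

Hensel: r_{i+1} = r_i − f(r_i)/f′(r_i) mod 23^{i+2}, where f′(x) = 3x². Iterate:
  r_0 = 12 (mod 23)
  r_1 = 35 (mod 529)
  r_2 = 5325 (mod 12167)
  r_3 = 151329 (mod 279841)
Final: r = 151329 with f(r) ≡ 0 mod 23^4.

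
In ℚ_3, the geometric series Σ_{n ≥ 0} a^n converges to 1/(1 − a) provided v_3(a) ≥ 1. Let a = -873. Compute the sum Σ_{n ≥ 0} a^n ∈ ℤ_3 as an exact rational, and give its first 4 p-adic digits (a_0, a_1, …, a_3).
Σ a^n = 1/(1 − a) = 1/874;  first 4 digits = (1, 0, 2, 0)

v_3(a) = 2 ≥ 1, so the series converges in ℤ_3 to 1/(1 − a) = 1/(1 − (-873)) = 1/874. Expand this rational in ℤ_3: compute digits iteratively via d_i = x_i mod 3, x_{i+1} = (x_i − d_i)/3. The first 4 digits are (1, 0, 2, 0).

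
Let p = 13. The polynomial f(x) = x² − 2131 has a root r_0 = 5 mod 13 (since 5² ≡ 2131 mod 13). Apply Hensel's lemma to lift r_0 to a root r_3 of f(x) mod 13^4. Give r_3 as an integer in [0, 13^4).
r_3 = 6739 (mod 28561)

Hensel's recurrence: r_{i+1} = r_i − f(r_i)·(f′(r_i))^{-1} mod 13^{i+2}, with f′(x) = 2x. Iterate:
  r_0 = 5 (mod 13)
  r_1 = 148 (mod 169)
  r_2 = 148 (mod 2197)
  r_3 = 6739 (mod 28561)
Final: r_3 = 6739, and one checks f(r_3) ≡ 0 mod 13^4.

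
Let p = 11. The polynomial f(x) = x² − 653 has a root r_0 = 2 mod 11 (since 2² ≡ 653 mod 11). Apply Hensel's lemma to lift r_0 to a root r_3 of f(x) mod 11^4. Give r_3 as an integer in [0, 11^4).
r_3 = 6789 (mod 14641)

Hensel's recurrence: r_{i+1} = r_i − f(r_i)·(f′(r_i))^{-1} mod 11^{i+2}, with f′(x) = 2x. Iterate:
  r_0 = 2 (mod 11)
  r_1 = 13 (mod 121)
  r_2 = 134 (mod 1331)
  r_3 = 6789 (mod 14641)
Final: r_3 = 6789, and one checks f(r_3) ≡ 0 mod 11^4.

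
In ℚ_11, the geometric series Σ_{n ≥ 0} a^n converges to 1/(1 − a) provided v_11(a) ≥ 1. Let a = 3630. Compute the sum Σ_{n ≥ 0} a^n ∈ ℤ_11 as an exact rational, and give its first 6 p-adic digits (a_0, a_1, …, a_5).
Σ a^n = 1/(1 − a) = -1/3629;  first 6 digits = (1, 0, 8, 2, 9, 4)

v_11(a) = 2 ≥ 1, so the series converges in ℤ_11 to 1/(1 − a) = 1/(1 − 3630) = -1/3629. Expand this rational in ℤ_11: compute digits iteratively via d_i = x_i mod 11, x_{i+1} = (x_i − d_i)/11. The first 6 digits are (1, 0, 8, 2, 9, 4).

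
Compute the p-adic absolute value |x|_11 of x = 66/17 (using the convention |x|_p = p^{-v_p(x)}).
|66/17|_11 = 1/11

Step 1 — compute v_11(x) by factoring powers of 11 out of the numerator and denominator: v_11(66/17) = 1. Step 2 — apply |x|_p = p^{-v_p(x)} = 11^{-1} = 1/11.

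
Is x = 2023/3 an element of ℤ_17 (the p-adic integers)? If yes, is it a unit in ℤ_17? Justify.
x ∈ ℤ_17 but not a unit; v_17(x) = 2 > 0

ℤ_17 = {x ∈ ℚ_17 : v_17(x) ≥ 0} and ℤ_17^× = {x ∈ ℤ_17 : v_17(x) = 0}. Here v_17(2023/3) = v_17(num) − v_17(den) = 2; compare against these criteria.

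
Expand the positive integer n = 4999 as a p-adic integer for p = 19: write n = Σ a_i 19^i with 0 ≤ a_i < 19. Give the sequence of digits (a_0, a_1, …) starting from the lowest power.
(a_0, a_1, …) = (2, 16, 13)

Repeated division by 19 gives the digits low-to-high: 4999 = 2 + 16·19^1 + 13·19^2. Digit sequence: (2, 16, 13).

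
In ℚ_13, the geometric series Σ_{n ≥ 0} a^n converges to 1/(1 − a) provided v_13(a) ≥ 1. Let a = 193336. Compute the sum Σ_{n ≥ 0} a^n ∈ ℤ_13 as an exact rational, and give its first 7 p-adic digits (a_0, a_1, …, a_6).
Σ a^n = 1/(1 − a) = -1/193335;  first 7 digits = (1, 0, 0, 10, 6, 0, 9)

v_13(a) = 3 ≥ 1, so the series converges in ℤ_13 to 1/(1 − a) = 1/(1 − 193336) = -1/193335. Expand this rational in ℤ_13: compute digits iteratively via d_i = x_i mod 13, x_{i+1} = (x_i − d_i)/13. The first 7 digits are (1, 0, 0, 10, 6, 0, 9).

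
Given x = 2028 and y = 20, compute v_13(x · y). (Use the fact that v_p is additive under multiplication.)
v_13(40560) = 2

v_p(x) = 2 (factor: 2028 = 13^2 · 12); v_p(y) = 0 (factor: 20 = 13^0 · 20). Additivity: v_p(xy) = v_p(x) + v_p(y) = 2 + 0 = 2. (Direct check: xy = 40560 = 13^2 · (240).)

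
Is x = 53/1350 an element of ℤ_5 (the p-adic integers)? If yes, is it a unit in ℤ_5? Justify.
x ∉ ℤ_5 (v_5(x) = -2 < 0)

ℤ_5 = {x ∈ ℚ_5 : v_5(x) ≥ 0} and ℤ_5^× = {x ∈ ℤ_5 : v_5(x) = 0}. Here v_5(53/1350) = v_5(num) − v_5(den) = -2; compare against these criteria.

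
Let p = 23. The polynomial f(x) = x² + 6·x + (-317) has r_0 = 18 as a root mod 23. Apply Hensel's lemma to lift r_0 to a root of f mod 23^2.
r_1 = 179 (mod 529)

Hensel: r_{i+1} = r_i − f(r_i)·(f′(r_i))^{-1} mod 23^{i+2}, f′(x) = 2x + 6. Iterate:
  r_0 = 18 (mod 23)
  r_1 = 179 (mod 529)
Final: r = 179 satisfies f(r) ≡ 0 mod 23^2.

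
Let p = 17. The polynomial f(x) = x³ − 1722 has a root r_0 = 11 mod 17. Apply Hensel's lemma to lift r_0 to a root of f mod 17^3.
r_2 = 3207 (mod 4913)

Hensel: r_{i+1} = r_i − f(r_i)/f′(r_i) mod 17^{i+2}, where f′(x) = 3x². Iterate:
  r_0 = 11 (mod 17)
  r_1 = 28 (mod 289)
  r_2 = 3207 (mod 4913)
Final: r = 3207 with f(r) ≡ 0 mod 17^3.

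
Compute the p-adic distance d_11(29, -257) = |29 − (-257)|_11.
d_11(29, -257) = 1/11

Step 1 — x − y = 29 − (-257) = 286. Step 2 — v_11(286) = 1 (factor: 286 = (11^1 · 26); the sign does not affect v_p). Step 3 — |x − y|_11 = 11^{-1} = 1/11.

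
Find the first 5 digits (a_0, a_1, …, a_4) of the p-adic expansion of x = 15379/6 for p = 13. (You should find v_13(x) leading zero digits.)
(a_0, …, a_4) = (0, 0, 0, 12, 10)

v_13(15379/6) = 3, so a_0 = ... = a_2 = 0. Factor out: x = 13^3 · u with u = 7/6 a unit in ℤ_13. Expand u iteratively via a_{v+i} = u_i mod 13, u_{i+1} = (u_i − a_{v+i})/13:
  u_0 = 7/6;  a_3 = 12;  u_1 = (u_0 − 12)/13 = -5/6
  u_1 = -5/6;  a_4 = 10;  u_2 = (u_1 − 10)/13 = -5/6
Digits: (0, 0, 0, 12, 10).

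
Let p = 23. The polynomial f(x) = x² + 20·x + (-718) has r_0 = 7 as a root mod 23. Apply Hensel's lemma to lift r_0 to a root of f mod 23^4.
r_3 = 205788 (mod 279841)

Hensel: r_{i+1} = r_i − f(r_i)·(f′(r_i))^{-1} mod 23^{i+2}, f′(x) = 2x + 20. Iterate:
  r_0 = 7 (mod 23)
  r_1 = 7 (mod 529)
  r_2 = 11116 (mod 12167)
  r_3 = 205788 (mod 279841)
Final: r = 205788 satisfies f(r) ≡ 0 mod 23^4.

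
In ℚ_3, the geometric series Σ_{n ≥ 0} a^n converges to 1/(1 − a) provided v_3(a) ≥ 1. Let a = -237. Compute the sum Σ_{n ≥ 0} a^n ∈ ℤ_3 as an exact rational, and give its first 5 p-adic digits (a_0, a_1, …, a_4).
Σ a^n = 1/(1 − a) = 1/238;  first 5 digits = (1, 2, 1, 0, 1)

v_3(a) = 1 ≥ 1, so the series converges in ℤ_3 to 1/(1 − a) = 1/(1 − (-237)) = 1/238. Expand this rational in ℤ_3: compute digits iteratively via d_i = x_i mod 3, x_{i+1} = (x_i − d_i)/3. The first 5 digits are (1, 2, 1, 0, 1).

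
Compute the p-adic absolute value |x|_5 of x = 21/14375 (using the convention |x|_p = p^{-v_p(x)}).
|21/14375|_5 = 625

Step 1 — compute v_5(x) by factoring powers of 5 out of the numerator and denominator: v_5(21/14375) = -4. Step 2 — apply |x|_p = p^{-v_p(x)} = 5^{4} = 625.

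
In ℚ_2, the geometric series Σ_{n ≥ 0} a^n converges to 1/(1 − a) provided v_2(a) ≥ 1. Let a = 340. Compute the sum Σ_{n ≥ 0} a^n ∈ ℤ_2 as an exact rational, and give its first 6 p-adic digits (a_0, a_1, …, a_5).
Σ a^n = 1/(1 − a) = -1/339;  first 6 digits = (1, 0, 1, 0, 0, 1)

v_2(a) = 2 ≥ 1, so the series converges in ℤ_2 to 1/(1 − a) = 1/(1 − 340) = -1/339. Expand this rational in ℤ_2: compute digits iteratively via d_i = x_i mod 2, x_{i+1} = (x_i − d_i)/2. The first 6 digits are (1, 0, 1, 0, 0, 1).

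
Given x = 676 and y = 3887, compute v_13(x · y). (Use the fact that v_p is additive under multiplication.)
v_13(2627612) = 4

v_p(x) = 2 (factor: 676 = 13^2 · 4); v_p(y) = 2 (factor: 3887 = 13^2 · 23). Additivity: v_p(xy) = v_p(x) + v_p(y) = 2 + 2 = 4. (Direct check: xy = 2627612 = 13^4 · (92).)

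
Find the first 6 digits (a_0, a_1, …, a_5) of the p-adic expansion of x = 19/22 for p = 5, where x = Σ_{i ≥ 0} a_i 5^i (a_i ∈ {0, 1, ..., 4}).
(a_0, …, a_5) = (2, 0, 2, 3, 0, 1)

v_5(19/22) = 0 (numerator and denominator both coprime to 5), so x ∈ ℤ_5^×. Compute digits iteratively via a_i = x_i mod 5, x_{i+1} = (x_i − a_i)/5, with x_0 = x:
  x_0 = 19/22;  a_0 = 2;  x_1 = (x_0 − 2)/5 = -5/22
  x_1 = -5/22;  a_1 = 0;  x_2 = (x_1 − 0)/5 = -1/22
  x_2 = -1/22;  a_2 = 2;  x_3 = (x_2 − 2)/5 = -9/22
  x_3 = -9/22;  a_3 = 3;  x_4 = (x_3 − 3)/5 = -15/22
  x_4 = -15/22;  a_4 = 0;  x_5 = (x_4 − 0)/5 = -3/22
  x_5 = -3/22;  a_5 = 1;  x_6 = (x_5 − 1)/5 = -5/22
Digits: (2, 0, 2, 3, 0, 1).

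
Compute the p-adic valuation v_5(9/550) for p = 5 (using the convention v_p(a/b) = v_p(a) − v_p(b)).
v_5(9/550) = -2

Factor powers of 5 from the numerator and denominator of the reduced fraction: 9 = 5^0 · 9 and 550 = 5^2 · 22. Apply v_p(a/b) = v_p(a) − v_p(b): v_5(9/550) = 0 − 2 = -2.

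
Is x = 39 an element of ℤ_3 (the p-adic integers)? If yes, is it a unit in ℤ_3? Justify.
x ∈ ℤ_3 but not a unit; v_3(x) = 1 > 0

ℤ_3 = {x ∈ ℚ_3 : v_3(x) ≥ 0} and ℤ_3^× = {x ∈ ℤ_3 : v_3(x) = 0}. Here v_3(39) = v_3(num) − v_3(den) = 1; compare against these criteria.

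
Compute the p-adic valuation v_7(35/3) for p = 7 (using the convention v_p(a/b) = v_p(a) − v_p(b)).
v_7(35/3) = 1

Factor powers of 7 from the numerator and denominator of the reduced fraction: 35 = 7^1 · 5 and 3 = 7^0 · 3. Apply v_p(a/b) = v_p(a) − v_p(b): v_7(35/3) = 1 − 0 = 1.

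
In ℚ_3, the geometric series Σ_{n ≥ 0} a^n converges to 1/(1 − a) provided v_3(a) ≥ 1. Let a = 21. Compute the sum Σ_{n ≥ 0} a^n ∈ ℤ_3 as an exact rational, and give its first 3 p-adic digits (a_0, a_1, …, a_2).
Σ a^n = 1/(1 − a) = -1/20;  first 3 digits = (1, 1, 0)

v_3(a) = 1 ≥ 1, so the series converges in ℤ_3 to 1/(1 − a) = 1/(1 − 21) = -1/20. Expand this rational in ℤ_3: compute digits iteratively via d_i = x_i mod 3, x_{i+1} = (x_i − d_i)/3. The first 3 digits are (1, 1, 0).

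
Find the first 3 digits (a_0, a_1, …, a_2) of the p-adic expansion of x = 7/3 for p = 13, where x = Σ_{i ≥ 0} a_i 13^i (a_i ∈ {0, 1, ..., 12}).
(a_0, …, a_2) = (11, 8, 8)

v_13(7/3) = 0 (numerator and denominator both coprime to 13), so x ∈ ℤ_13^×. Compute digits iteratively via a_i = x_i mod 13, x_{i+1} = (x_i − a_i)/13, with x_0 = x:
  x_0 = 7/3;  a_0 = 11;  x_1 = (x_0 − 11)/13 = -2/3
  x_1 = -2/3;  a_1 = 8;  x_2 = (x_1 − 8)/13 = -2/3
  x_2 = -2/3;  a_2 = 8;  x_3 = (x_2 − 8)/13 = -2/3
Digits: (11, 8, 8).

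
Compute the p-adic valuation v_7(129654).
v_7(129654) = 4

v_7(n) is the largest exponent k such that 7^k divides n. Factor out: 129654 = 7^4 · 54. (Sign doesn't affect v_p.) So v_7(129654) = 4.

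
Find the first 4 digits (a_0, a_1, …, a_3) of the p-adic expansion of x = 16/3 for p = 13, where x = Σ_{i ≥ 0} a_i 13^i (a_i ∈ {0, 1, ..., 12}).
(a_0, …, a_3) = (1, 9, 8, 8)

v_13(16/3) = 0 (numerator and denominator both coprime to 13), so x ∈ ℤ_13^×. Compute digits iteratively via a_i = x_i mod 13, x_{i+1} = (x_i − a_i)/13, with x_0 = x:
  x_0 = 16/3;  a_0 = 1;  x_1 = (x_0 − 1)/13 = 1/3
  x_1 = 1/3;  a_1 = 9;  x_2 = (x_1 − 9)/13 = -2/3
  x_2 = -2/3;  a_2 = 8;  x_3 = (x_2 − 8)/13 = -2/3
  x_3 = -2/3;  a_3 = 8;  x_4 = (x_3 − 8)/13 = -2/3
Digits: (1, 9, 8, 8).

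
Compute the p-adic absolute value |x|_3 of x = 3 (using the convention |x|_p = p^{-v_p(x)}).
|3|_3 = 1/3

Step 1 — compute v_3(x) by factoring powers of 3 out of the numerator and denominator: v_3(3) = 1. Step 2 — apply |x|_p = p^{-v_p(x)} = 3^{-1} = 1/3.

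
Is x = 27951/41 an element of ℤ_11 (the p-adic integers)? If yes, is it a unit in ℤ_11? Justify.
x ∈ ℤ_11 but not a unit; v_11(x) = 3 > 0

ℤ_11 = {x ∈ ℚ_11 : v_11(x) ≥ 0} and ℤ_11^× = {x ∈ ℤ_11 : v_11(x) = 0}. Here v_11(27951/41) = v_11(num) − v_11(den) = 3; compare against these criteria.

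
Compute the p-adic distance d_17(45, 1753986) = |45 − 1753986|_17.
d_17(45, 1753986) = 1/83521

Step 1 — x − y = 45 − 1753986 = -1753941. Step 2 — v_17(-1753941) = 4 (factor: -1753941 = −(17^4 · 21); the sign does not affect v_p). Step 3 — |x − y|_17 = 17^{-4} = 1/83521.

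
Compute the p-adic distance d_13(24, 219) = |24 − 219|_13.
d_13(24, 219) = 1/13

Step 1 — x − y = 24 − 219 = -195. Step 2 — v_13(-195) = 1 (factor: -195 = −(13^1 · 15); the sign does not affect v_p). Step 3 — |x − y|_13 = 13^{-1} = 1/13.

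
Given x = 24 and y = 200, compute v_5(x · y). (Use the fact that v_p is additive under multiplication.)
v_5(4800) = 2

v_p(x) = 0 (factor: 24 = 5^0 · 24); v_p(y) = 2 (factor: 200 = 5^2 · 8). Additivity: v_p(xy) = v_p(x) + v_p(y) = 0 + 2 = 2. (Direct check: xy = 4800 = 5^2 · (192).)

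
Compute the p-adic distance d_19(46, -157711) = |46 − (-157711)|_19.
d_19(46, -157711) = 1/6859

Step 1 — x − y = 46 − (-157711) = 157757. Step 2 — v_19(157757) = 3 (factor: 157757 = (19^3 · 23); the sign does not affect v_p). Step 3 — |x − y|_19 = 19^{-3} = 1/6859.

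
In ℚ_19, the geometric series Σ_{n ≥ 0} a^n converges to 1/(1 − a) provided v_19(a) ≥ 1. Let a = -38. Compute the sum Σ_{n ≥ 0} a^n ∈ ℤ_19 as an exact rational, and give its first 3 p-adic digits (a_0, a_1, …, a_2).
Σ a^n = 1/(1 − a) = 1/39;  first 3 digits = (1, 17, 3)

v_19(a) = 1 ≥ 1, so the series converges in ℤ_19 to 1/(1 − a) = 1/(1 − (-38)) = 1/39. Expand this rational in ℤ_19: compute digits iteratively via d_i = x_i mod 19, x_{i+1} = (x_i − d_i)/19. The first 3 digits are (1, 17, 3).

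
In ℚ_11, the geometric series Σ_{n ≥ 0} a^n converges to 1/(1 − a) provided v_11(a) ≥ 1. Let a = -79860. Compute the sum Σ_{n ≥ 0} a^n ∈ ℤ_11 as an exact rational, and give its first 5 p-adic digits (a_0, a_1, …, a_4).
Σ a^n = 1/(1 − a) = 1/79861;  first 5 digits = (1, 0, 0, 6, 5)

v_11(a) = 3 ≥ 1, so the series converges in ℤ_11 to 1/(1 − a) = 1/(1 − (-79860)) = 1/79861. Expand this rational in ℤ_11: compute digits iteratively via d_i = x_i mod 11, x_{i+1} = (x_i − d_i)/11. The first 5 digits are (1, 0, 0, 6, 5).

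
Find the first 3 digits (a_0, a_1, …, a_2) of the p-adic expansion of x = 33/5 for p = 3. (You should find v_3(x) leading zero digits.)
(a_0, …, a_2) = (0, 1, 1)

v_3(33/5) = 1, so a_0 = ... = a_0 = 0. Factor out: x = 3^1 · u with u = 11/5 a unit in ℤ_3. Expand u iteratively via a_{v+i} = u_i mod 3, u_{i+1} = (u_i − a_{v+i})/3:
  u_0 = 11/5;  a_1 = 1;  u_1 = (u_0 − 1)/3 = 2/5
  u_1 = 2/5;  a_2 = 1;  u_2 = (u_1 − 1)/3 = -1/5
Digits: (0, 1, 1).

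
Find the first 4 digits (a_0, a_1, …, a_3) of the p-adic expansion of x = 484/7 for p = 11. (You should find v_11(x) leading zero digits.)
(a_0, …, a_3) = (0, 0, 10, 7)

v_11(484/7) = 2, so a_0 = ... = a_1 = 0. Factor out: x = 11^2 · u with u = 4/7 a unit in ℤ_11. Expand u iteratively via a_{v+i} = u_i mod 11, u_{i+1} = (u_i − a_{v+i})/11:
  u_0 = 4/7;  a_2 = 10;  u_1 = (u_0 − 10)/11 = -6/7
  u_1 = -6/7;  a_3 = 7;  u_2 = (u_1 − 7)/11 = -5/7
Digits: (0, 0, 10, 7).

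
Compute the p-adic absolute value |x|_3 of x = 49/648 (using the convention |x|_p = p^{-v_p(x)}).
|49/648|_3 = 81

Step 1 — compute v_3(x) by factoring powers of 3 out of the numerator and denominator: v_3(49/648) = -4. Step 2 — apply |x|_p = p^{-v_p(x)} = 3^{4} = 81.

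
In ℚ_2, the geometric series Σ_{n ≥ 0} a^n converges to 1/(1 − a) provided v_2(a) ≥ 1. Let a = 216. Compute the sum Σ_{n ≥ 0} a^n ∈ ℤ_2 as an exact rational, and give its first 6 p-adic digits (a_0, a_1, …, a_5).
Σ a^n = 1/(1 − a) = -1/215;  first 6 digits = (1, 0, 0, 1, 1, 0)

v_2(a) = 3 ≥ 1, so the series converges in ℤ_2 to 1/(1 − a) = 1/(1 − 216) = -1/215. Expand this rational in ℤ_2: compute digits iteratively via d_i = x_i mod 2, x_{i+1} = (x_i − d_i)/2. The first 6 digits are (1, 0, 0, 1, 1, 0).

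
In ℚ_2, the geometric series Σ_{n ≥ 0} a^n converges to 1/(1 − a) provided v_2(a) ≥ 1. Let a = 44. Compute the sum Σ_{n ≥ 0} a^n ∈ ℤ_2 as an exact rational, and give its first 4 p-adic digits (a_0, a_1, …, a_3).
Σ a^n = 1/(1 − a) = -1/43;  first 4 digits = (1, 0, 1, 1)

v_2(a) = 2 ≥ 1, so the series converges in ℤ_2 to 1/(1 − a) = 1/(1 − 44) = -1/43. Expand this rational in ℤ_2: compute digits iteratively via d_i = x_i mod 2, x_{i+1} = (x_i − d_i)/2. The first 4 digits are (1, 0, 1, 1).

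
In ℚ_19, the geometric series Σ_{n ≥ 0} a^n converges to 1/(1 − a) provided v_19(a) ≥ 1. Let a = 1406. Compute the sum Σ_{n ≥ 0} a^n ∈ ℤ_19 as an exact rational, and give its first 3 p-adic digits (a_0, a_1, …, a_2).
Σ a^n = 1/(1 − a) = -1/1405;  first 3 digits = (1, 17, 7)

v_19(a) = 1 ≥ 1, so the series converges in ℤ_19 to 1/(1 − a) = 1/(1 − 1406) = -1/1405. Expand this rational in ℤ_19: compute digits iteratively via d_i = x_i mod 19, x_{i+1} = (x_i − d_i)/19. The first 3 digits are (1, 17, 7).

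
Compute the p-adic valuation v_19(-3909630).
v_19(-3909630) = 4

v_19(n) is the largest exponent k such that 19^k divides n. Factor out: -3909630 = -19^4 · 30. (Sign doesn't affect v_p.) So v_19(-3909630) = 4.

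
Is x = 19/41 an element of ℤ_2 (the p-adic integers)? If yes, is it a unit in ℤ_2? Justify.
x ∈ ℤ_2^× (unit); v_2(x) = 0

ℤ_2 = {x ∈ ℚ_2 : v_2(x) ≥ 0} and ℤ_2^× = {x ∈ ℤ_2 : v_2(x) = 0}. Here v_2(19/41) = v_2(num) − v_2(den) = 0; compare against these criteria.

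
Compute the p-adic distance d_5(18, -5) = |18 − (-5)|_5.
d_5(18, -5) = 1

Step 1 — x − y = 18 − (-5) = 23. Step 2 — v_5(23) = 0 (factor: 23 = (5^0 · 23); the sign does not affect v_p). Step 3 — |x − y|_5 = 5^{0} = 1.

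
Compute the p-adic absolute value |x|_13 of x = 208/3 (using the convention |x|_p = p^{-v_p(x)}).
|208/3|_13 = 1/13

Step 1 — compute v_13(x) by factoring powers of 13 out of the numerator and denominator: v_13(208/3) = 1. Step 2 — apply |x|_p = p^{-v_p(x)} = 13^{-1} = 1/13.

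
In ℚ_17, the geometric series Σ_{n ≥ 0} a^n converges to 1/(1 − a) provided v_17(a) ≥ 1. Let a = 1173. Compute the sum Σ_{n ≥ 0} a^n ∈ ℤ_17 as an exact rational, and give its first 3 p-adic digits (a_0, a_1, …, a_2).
Σ a^n = 1/(1 − a) = -1/1172;  first 3 digits = (1, 1, 5)

v_17(a) = 1 ≥ 1, so the series converges in ℤ_17 to 1/(1 − a) = 1/(1 − 1173) = -1/1172. Expand this rational in ℤ_17: compute digits iteratively via d_i = x_i mod 17, x_{i+1} = (x_i − d_i)/17. The first 3 digits are (1, 1, 5).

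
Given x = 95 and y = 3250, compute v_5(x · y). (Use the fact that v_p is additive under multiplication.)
v_5(308750) = 4

v_p(x) = 1 (factor: 95 = 5^1 · 19); v_p(y) = 3 (factor: 3250 = 5^3 · 26). Additivity: v_p(xy) = v_p(x) + v_p(y) = 1 + 3 = 4. (Direct check: xy = 308750 = 5^4 · (494).)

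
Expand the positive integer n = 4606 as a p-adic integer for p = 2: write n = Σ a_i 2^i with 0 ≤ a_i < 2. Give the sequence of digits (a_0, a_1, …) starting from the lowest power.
(a_0, a_1, …) = (0, 1, 1, 1, 1, 1, 1, 1, 1, 0, 0, 0, 1)

Repeated division by 2 gives the digits low-to-high: 4606 = 1·2^1 + 1·2^2 + 1·2^3 + 1·2^4 + 1·2^5 + 1·2^6 + 1·2^7 + 1·2^8 + 1·2^12. Digit sequence: (0, 1, 1, 1, 1, 1, 1, 1, 1, 0, 0, 0, 1).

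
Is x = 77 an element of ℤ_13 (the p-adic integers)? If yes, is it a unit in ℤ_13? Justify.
x ∈ ℤ_13^× (unit); v_13(x) = 0

ℤ_13 = {x ∈ ℚ_13 : v_13(x) ≥ 0} and ℤ_13^× = {x ∈ ℤ_13 : v_13(x) = 0}. Here v_13(77) = v_13(num) − v_13(den) = 0; compare against these criteria.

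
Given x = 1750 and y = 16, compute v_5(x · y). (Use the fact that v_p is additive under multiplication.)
v_5(28000) = 3

v_p(x) = 3 (factor: 1750 = 5^3 · 14); v_p(y) = 0 (factor: 16 = 5^0 · 16). Additivity: v_p(xy) = v_p(x) + v_p(y) = 3 + 0 = 3. (Direct check: xy = 28000 = 5^3 · (224).)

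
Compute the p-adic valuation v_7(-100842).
v_7(-100842) = 5

v_7(n) is the largest exponent k such that 7^k divides n. Factor out: -100842 = -7^5 · 6. (Sign doesn't affect v_p.) So v_7(-100842) = 5.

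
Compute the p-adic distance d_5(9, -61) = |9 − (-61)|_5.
d_5(9, -61) = 1/5

Step 1 — x − y = 9 − (-61) = 70. Step 2 — v_5(70) = 1 (factor: 70 = (5^1 · 14); the sign does not affect v_p). Step 3 — |x − y|_5 = 5^{-1} = 1/5.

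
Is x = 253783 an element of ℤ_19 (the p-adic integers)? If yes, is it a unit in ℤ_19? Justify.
x ∈ ℤ_19 but not a unit; v_19(x) = 3 > 0

ℤ_19 = {x ∈ ℚ_19 : v_19(x) ≥ 0} and ℤ_19^× = {x ∈ ℤ_19 : v_19(x) = 0}. Here v_19(253783) = v_19(num) − v_19(den) = 3; compare against these criteria.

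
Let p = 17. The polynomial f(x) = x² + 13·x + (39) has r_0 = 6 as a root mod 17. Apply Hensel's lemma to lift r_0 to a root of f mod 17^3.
r_2 = 1757 (mod 4913)

Hensel: r_{i+1} = r_i − f(r_i)·(f′(r_i))^{-1} mod 17^{i+2}, f′(x) = 2x + 13. Iterate:
  r_0 = 6 (mod 17)
  r_1 = 23 (mod 289)
  r_2 = 1757 (mod 4913)
Final: r = 1757 satisfies f(r) ≡ 0 mod 17^3.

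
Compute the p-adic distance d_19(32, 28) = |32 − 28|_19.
d_19(32, 28) = 1

Step 1 — x − y = 32 − 28 = 4. Step 2 — v_19(4) = 0 (factor: 4 = (19^0 · 4); the sign does not affect v_p). Step 3 — |x − y|_19 = 19^{0} = 1.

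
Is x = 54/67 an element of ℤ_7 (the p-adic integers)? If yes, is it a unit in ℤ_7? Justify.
x ∈ ℤ_7^× (unit); v_7(x) = 0

ℤ_7 = {x ∈ ℚ_7 : v_7(x) ≥ 0} and ℤ_7^× = {x ∈ ℤ_7 : v_7(x) = 0}. Here v_7(54/67) = v_7(num) − v_7(den) = 0; compare against these criteria.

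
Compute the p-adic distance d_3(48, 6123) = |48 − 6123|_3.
d_3(48, 6123) = 1/243

Step 1 — x − y = 48 − 6123 = -6075. Step 2 — v_3(-6075) = 5 (factor: -6075 = −(3^5 · 25); the sign does not affect v_p). Step 3 — |x − y|_3 = 3^{-5} = 1/243.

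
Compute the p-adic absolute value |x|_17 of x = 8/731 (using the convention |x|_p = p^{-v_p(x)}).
|8/731|_17 = 17

Step 1 — compute v_17(x) by factoring powers of 17 out of the numerator and denominator: v_17(8/731) = -1. Step 2 — apply |x|_p = p^{-v_p(x)} = 17^{1} = 17.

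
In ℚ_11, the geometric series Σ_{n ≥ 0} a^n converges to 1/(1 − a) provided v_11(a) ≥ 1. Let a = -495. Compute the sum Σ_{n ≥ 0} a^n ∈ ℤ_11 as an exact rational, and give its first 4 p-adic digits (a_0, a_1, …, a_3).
Σ a^n = 1/(1 − a) = 1/496;  first 4 digits = (1, 10, 7, 6)

v_11(a) = 1 ≥ 1, so the series converges in ℤ_11 to 1/(1 − a) = 1/(1 − (-495)) = 1/496. Expand this rational in ℤ_11: compute digits iteratively via d_i = x_i mod 11, x_{i+1} = (x_i − d_i)/11. The first 4 digits are (1, 10, 7, 6).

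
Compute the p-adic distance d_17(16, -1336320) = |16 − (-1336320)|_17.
d_17(16, -1336320) = 1/83521

Step 1 — x − y = 16 − (-1336320) = 1336336. Step 2 — v_17(1336336) = 4 (factor: 1336336 = (17^4 · 16); the sign does not affect v_p). Step 3 — |x − y|_17 = 17^{-4} = 1/83521.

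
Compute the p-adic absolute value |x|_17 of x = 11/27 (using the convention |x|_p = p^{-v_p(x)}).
|11/27|_17 = 1

Step 1 — compute v_17(x) by factoring powers of 17 out of the numerator and denominator: v_17(11/27) = 0. Step 2 — apply |x|_p = p^{-v_p(x)} = 17^{0} = 1.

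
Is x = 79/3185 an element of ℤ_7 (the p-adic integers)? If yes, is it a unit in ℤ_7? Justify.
x ∉ ℤ_7 (v_7(x) = -2 < 0)

ℤ_7 = {x ∈ ℚ_7 : v_7(x) ≥ 0} and ℤ_7^× = {x ∈ ℤ_7 : v_7(x) = 0}. Here v_7(79/3185) = v_7(num) − v_7(den) = -2; compare against these criteria.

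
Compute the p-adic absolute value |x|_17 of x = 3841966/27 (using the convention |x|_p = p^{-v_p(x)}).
|3841966/27|_17 = 1/83521

Step 1 — compute v_17(x) by factoring powers of 17 out of the numerator and denominator: v_17(3841966/27) = 4. Step 2 — apply |x|_p = p^{-v_p(x)} = 17^{-4} = 1/83521.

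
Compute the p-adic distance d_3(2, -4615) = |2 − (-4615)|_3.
d_3(2, -4615) = 1/243

Step 1 — x − y = 2 − (-4615) = 4617. Step 2 — v_3(4617) = 5 (factor: 4617 = (3^5 · 19); the sign does not affect v_p). Step 3 — |x − y|_3 = 3^{-5} = 1/243.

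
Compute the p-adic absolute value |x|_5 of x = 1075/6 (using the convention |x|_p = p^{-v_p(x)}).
|1075/6|_5 = 1/25

Step 1 — compute v_5(x) by factoring powers of 5 out of the numerator and denominator: v_5(1075/6) = 2. Step 2 — apply |x|_p = p^{-v_p(x)} = 5^{-2} = 1/25.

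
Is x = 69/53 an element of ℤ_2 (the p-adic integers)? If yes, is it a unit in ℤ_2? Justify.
x ∈ ℤ_2^× (unit); v_2(x) = 0

ℤ_2 = {x ∈ ℚ_2 : v_2(x) ≥ 0} and ℤ_2^× = {x ∈ ℤ_2 : v_2(x) = 0}. Here v_2(69/53) = v_2(num) − v_2(den) = 0; compare against these criteria.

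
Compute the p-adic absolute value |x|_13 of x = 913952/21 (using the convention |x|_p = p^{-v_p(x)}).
|913952/21|_13 = 1/28561

Step 1 — compute v_13(x) by factoring powers of 13 out of the numerator and denominator: v_13(913952/21) = 4. Step 2 — apply |x|_p = p^{-v_p(x)} = 13^{-4} = 1/28561.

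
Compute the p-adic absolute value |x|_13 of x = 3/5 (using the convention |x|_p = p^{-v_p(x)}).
|3/5|_13 = 1

Step 1 — compute v_13(x) by factoring powers of 13 out of the numerator and denominator: v_13(3/5) = 0. Step 2 — apply |x|_p = p^{-v_p(x)} = 13^{0} = 1.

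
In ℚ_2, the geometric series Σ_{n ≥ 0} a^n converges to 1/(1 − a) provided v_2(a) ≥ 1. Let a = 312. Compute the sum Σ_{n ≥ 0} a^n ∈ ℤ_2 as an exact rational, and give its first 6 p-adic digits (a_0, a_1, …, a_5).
Σ a^n = 1/(1 − a) = -1/311;  first 6 digits = (1, 0, 0, 1, 1, 1)

v_2(a) = 3 ≥ 1, so the series converges in ℤ_2 to 1/(1 − a) = 1/(1 − 312) = -1/311. Expand this rational in ℤ_2: compute digits iteratively via d_i = x_i mod 2, x_{i+1} = (x_i − d_i)/2. The first 6 digits are (1, 0, 0, 1, 1, 1).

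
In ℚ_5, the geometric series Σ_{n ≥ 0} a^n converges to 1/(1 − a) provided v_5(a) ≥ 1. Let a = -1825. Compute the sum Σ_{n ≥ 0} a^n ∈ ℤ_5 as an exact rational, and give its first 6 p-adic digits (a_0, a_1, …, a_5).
Σ a^n = 1/(1 − a) = 1/1826;  first 6 digits = (1, 0, 2, 0, 1, 0)

v_5(a) = 2 ≥ 1, so the series converges in ℤ_5 to 1/(1 − a) = 1/(1 − (-1825)) = 1/1826. Expand this rational in ℤ_5: compute digits iteratively via d_i = x_i mod 5, x_{i+1} = (x_i − d_i)/5. The first 6 digits are (1, 0, 2, 0, 1, 0).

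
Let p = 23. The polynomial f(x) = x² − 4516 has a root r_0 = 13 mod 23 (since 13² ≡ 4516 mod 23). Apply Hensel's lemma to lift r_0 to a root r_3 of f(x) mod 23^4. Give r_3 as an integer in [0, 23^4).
r_3 = 57007 (mod 279841)

Hensel's recurrence: r_{i+1} = r_i − f(r_i)·(f′(r_i))^{-1} mod 23^{i+2}, with f′(x) = 2x. Iterate:
  r_0 = 13 (mod 23)
  r_1 = 404 (mod 529)
  r_2 = 8339 (mod 12167)
  r_3 = 57007 (mod 279841)
Final: r_3 = 57007, and one checks f(r_3) ≡ 0 mod 23^4.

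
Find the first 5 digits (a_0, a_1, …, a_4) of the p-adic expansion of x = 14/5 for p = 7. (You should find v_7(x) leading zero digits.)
(a_0, …, a_4) = (0, 6, 2, 1, 4)

v_7(14/5) = 1, so a_0 = ... = a_0 = 0. Factor out: x = 7^1 · u with u = 2/5 a unit in ℤ_7. Expand u iteratively via a_{v+i} = u_i mod 7, u_{i+1} = (u_i − a_{v+i})/7:
  u_0 = 2/5;  a_1 = 6;  u_1 = (u_0 − 6)/7 = -4/5
  u_1 = -4/5;  a_2 = 2;  u_2 = (u_1 − 2)/7 = -2/5
  u_2 = -2/5;  a_3 = 1;  u_3 = (u_2 − 1)/7 = -1/5
  u_3 = -1/5;  a_4 = 4;  u_4 = (u_3 − 4)/7 = -3/5
Digits: (0, 6, 2, 1, 4).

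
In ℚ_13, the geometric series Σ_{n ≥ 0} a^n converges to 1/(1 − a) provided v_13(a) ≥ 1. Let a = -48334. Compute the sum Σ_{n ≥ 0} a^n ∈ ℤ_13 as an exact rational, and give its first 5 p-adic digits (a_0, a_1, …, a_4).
Σ a^n = 1/(1 − a) = 1/48335;  first 5 digits = (1, 0, 0, 4, 11)

v_13(a) = 3 ≥ 1, so the series converges in ℤ_13 to 1/(1 − a) = 1/(1 − (-48334)) = 1/48335. Expand this rational in ℤ_13: compute digits iteratively via d_i = x_i mod 13, x_{i+1} = (x_i − d_i)/13. The first 5 digits are (1, 0, 0, 4, 11).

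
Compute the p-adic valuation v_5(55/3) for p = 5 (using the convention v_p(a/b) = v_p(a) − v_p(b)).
v_5(55/3) = 1

Factor powers of 5 from the numerator and denominator of the reduced fraction: 55 = 5^1 · 11 and 3 = 5^0 · 3. Apply v_p(a/b) = v_p(a) − v_p(b): v_5(55/3) = 1 − 0 = 1.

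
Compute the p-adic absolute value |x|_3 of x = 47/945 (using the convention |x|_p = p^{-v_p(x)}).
|47/945|_3 = 27

Step 1 — compute v_3(x) by factoring powers of 3 out of the numerator and denominator: v_3(47/945) = -3. Step 2 — apply |x|_p = p^{-v_p(x)} = 3^{3} = 27.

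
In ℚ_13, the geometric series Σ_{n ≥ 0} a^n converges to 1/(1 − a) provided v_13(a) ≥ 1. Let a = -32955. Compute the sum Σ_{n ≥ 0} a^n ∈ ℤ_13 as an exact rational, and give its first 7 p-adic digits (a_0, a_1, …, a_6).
Σ a^n = 1/(1 − a) = 1/32956;  first 7 digits = (1, 0, 0, 11, 11, 12, 3)

v_13(a) = 3 ≥ 1, so the series converges in ℤ_13 to 1/(1 − a) = 1/(1 − (-32955)) = 1/32956. Expand this rational in ℤ_13: compute digits iteratively via d_i = x_i mod 13, x_{i+1} = (x_i − d_i)/13. The first 7 digits are (1, 0, 0, 11, 11, 12, 3).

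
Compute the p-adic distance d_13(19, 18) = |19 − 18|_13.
d_13(19, 18) = 1

Step 1 — x − y = 19 − 18 = 1. Step 2 — v_13(1) = 0 (factor: 1 = (13^0 · 1); the sign does not affect v_p). Step 3 — |x − y|_13 = 13^{0} = 1.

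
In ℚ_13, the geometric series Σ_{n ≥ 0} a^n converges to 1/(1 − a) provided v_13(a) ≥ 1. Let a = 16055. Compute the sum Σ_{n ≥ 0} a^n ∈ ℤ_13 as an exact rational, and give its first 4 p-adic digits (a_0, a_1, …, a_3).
Σ a^n = 1/(1 − a) = -1/16054;  first 4 digits = (1, 0, 4, 7)

v_13(a) = 2 ≥ 1, so the series converges in ℤ_13 to 1/(1 − a) = 1/(1 − 16055) = -1/16054. Expand this rational in ℤ_13: compute digits iteratively via d_i = x_i mod 13, x_{i+1} = (x_i − d_i)/13. The first 4 digits are (1, 0, 4, 7).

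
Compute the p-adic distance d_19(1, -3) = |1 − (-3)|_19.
d_19(1, -3) = 1

Step 1 — x − y = 1 − (-3) = 4. Step 2 — v_19(4) = 0 (factor: 4 = (19^0 · 4); the sign does not affect v_p). Step 3 — |x − y|_19 = 19^{0} = 1.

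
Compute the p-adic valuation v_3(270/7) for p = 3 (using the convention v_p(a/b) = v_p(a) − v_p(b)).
v_3(270/7) = 3

Factor powers of 3 from the numerator and denominator of the reduced fraction: 270 = 3^3 · 10 and 7 = 3^0 · 7. Apply v_p(a/b) = v_p(a) − v_p(b): v_3(270/7) = 3 − 0 = 3.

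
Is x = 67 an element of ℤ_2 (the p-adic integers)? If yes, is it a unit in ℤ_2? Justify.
x ∈ ℤ_2^× (unit); v_2(x) = 0

ℤ_2 = {x ∈ ℚ_2 : v_2(x) ≥ 0} and ℤ_2^× = {x ∈ ℤ_2 : v_2(x) = 0}. Here v_2(67) = v_2(num) − v_2(den) = 0; compare against these criteria.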